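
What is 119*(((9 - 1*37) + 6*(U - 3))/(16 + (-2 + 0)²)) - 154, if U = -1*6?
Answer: -6419/10 ≈ -641.90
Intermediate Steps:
U = -6
119*(((9 - 1*37) + 6*(U - 3))/(16 + (-2 + 0)²)) - 154 = 119*(((9 - 1*37) + 6*(-6 - 3))/(16 + (-2 + 0)²)) - 154 = 119*(((9 - 37) + 6*(-9))/(16 + (-2)²)) - 154 = 119*((-28 - 54)/(16 + 4)) - 154 = 119*(-82/20) - 154 = 119*(-82*1/20) - 154 = 119*(-41/10) - 154 = -4879/10 - 154 = -6419/10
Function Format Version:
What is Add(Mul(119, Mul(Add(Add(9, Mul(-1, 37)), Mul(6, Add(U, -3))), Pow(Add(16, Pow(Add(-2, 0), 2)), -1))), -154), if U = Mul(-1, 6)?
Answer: Rational(-6419, 10) ≈ -641.90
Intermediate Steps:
U = -6
Add(Mul(119, Mul(Add(Add(9, Mul(-1, 37)), Mul(6, Add(U, -3))), Pow(Add(16, Pow(Add(-2, 0), 2)), -1))), -154) = Add(Mul(119, Mul(Add(Add(9, Mul(-1, 37)), Mul(6, Add(-6, -3))), Pow(Add(16, Pow(Add(-2, 0), 2)), -1))), -154) = Add(Mul(119, Mul(Add(Add(9, -37), Mul(6, -9)), Pow(Add(16, Pow(-2, 2)), -1))), -154) = Add(Mul(119, Mul(Add(-28, -54), Pow(Add(16, 4), -1))), -154) = Add(Mul(119, Mul(-82, Pow(20, -1))), -154) = Add(Mul(119, Mul(-82, Rational(1, 20))), -154) = Add(Mul(119, Rational(-41, 10)), -154) = Add(Rational(-4879, 10), -154) = Rational(-6419, 10)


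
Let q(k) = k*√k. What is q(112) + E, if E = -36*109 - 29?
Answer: -3953 + 448*√7 ≈ -2767.7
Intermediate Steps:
q(k) = k^(3/2)
E = -3953 (E = -3924 - 29 = -3953)
q(112) + E = 112^(3/2) - 3953 = 448*√7 - 3953 = -3953 + 448*√7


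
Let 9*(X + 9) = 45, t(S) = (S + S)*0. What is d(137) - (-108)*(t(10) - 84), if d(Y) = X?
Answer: -9076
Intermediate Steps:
t(S) = 0 (t(S) = (2*S)*0 = 0)
X = -4 (X = -9 + (⅑)*45 = -9 + 5 = -4)
d(Y) = -4
d(137) - (-108)*(t(10) - 84) = -4 - (-108)*(0 - 84) = -4 - (-108)*(-84) = -4 - 1*9072 = -4 - 9072 = -9076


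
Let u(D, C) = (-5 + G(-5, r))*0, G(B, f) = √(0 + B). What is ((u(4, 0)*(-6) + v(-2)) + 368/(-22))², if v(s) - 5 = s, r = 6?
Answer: 22801/121 ≈ 188.44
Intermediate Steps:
v(s) = 5 + s
G(B, f) = √B
u(D, C) = 0 (u(D, C) = (-5 + √(-5))*0 = (-5 + I*√5)*0 = 0)
((u(4, 0)*(-6) + v(-2)) + 368/(-22))² = ((0*(-6) + (5 - 2)) + 368/(-22))² = ((0 + 3) + 368*(-1/22))² = (3 - 184/11)² = (-151/11)² = 22801/121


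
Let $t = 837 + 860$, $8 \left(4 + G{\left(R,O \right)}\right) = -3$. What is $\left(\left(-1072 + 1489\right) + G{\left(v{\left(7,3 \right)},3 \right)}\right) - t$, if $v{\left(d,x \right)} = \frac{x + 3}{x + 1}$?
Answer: $- \frac{10275}{8} \approx -1284.4$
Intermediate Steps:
$v{\left(d,x \right)} = \frac{3 + x}{1 + x}$
$G{\left(R,O \right)} = - \frac{35}{8}$ ($G{\left(R,O \right)} = -4 + \frac{1}{8} \left(-3\right) = -4 - \frac{3}{8} = - \frac{35}{8}$)
$t = 1697$
$\left(\left(-1072 + 1489\right) + G{\left(v{\left(7,3 \right)},3 \right)}\right) - t = \left(\left(-1072 + 1489\right) - \frac{35}{8}\right) - 1697 = \left(417 - \frac{35}{8}\right) - 1697 = \frac{3301}{8} - 1697 = - \frac{10275}{8}$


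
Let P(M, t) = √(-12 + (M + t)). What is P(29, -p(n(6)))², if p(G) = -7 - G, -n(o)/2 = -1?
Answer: 26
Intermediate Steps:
n(o) = 2 (n(o) = -2*(-1) = 2)
P(M, t) = √(-12 + M + t)
P(29, -p(n(6)))² = (√(-12 + 29 - (-7 - 1*2)))² = (√(-12 + 29 - (-7 - 2)))² = (√(-12 + 29 - 1*(-9)))² = (√(-12 + 29 + 9))² = (√26)² = 26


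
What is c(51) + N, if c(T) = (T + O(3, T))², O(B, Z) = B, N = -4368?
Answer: -1452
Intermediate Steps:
c(T) = (3 + T)² (c(T) = (T + 3)² = (3 + T)²)
c(51) + N = (3 + 51)² - 4368 = 54² - 4368 = 2916 - 4368 = -1452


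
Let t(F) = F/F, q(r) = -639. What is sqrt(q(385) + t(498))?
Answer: I*sqrt(638) ≈ 25.259*I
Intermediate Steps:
t(F) = 1
sqrt(q(385) + t(498)) = sqrt(-639 + 1) = sqrt(-638) = I*sqrt(638)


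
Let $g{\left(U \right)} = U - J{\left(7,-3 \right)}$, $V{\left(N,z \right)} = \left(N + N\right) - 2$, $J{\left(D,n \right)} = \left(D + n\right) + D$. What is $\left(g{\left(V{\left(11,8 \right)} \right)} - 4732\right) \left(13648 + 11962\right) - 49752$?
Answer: $-121005782$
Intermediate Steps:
$J{\left(D,n \right)} = n + 2 D$
$V{\left(N,z \right)} = -2 + 2 N$ ($V{\left(N,z \right)} = 2 N - 2 = -2 + 2 N$)
$g{\left(U \right)} = -11 + U$ ($g{\left(U \right)} = U - \left(-3 + 2 \cdot 7\right) = U - \left(-3 + 14\right) = U - 11 = -11 + U$)
$\left(g{\left(V{\left(11,8 \right)} \right)} - 4732\right) \left(13648 + 11962\right) - 49752 = \left(\left(-11 + \left(-2 + 2 \cdot 11\right)\right) - 4732\right) \left(13648 + 11962\right) - 49752 = \left(\left(-11 + \left(-2 + 22\right)\right) - 4732\right) 25610 - 49752 = \left(\left(-11 + 20\right) - 4732\right) 25610 - 49752 = \left(9 - 4732\right) 25610 - 49752 = \left(-4723\right) 25610 - 49752 = -120956030 - 49752 = -121005782$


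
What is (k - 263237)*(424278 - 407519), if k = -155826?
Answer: -7023076817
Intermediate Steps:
(k - 263237)*(424278 - 407519) = (-155826 - 263237)*(424278 - 407519) = -419063*16759 = -7023076817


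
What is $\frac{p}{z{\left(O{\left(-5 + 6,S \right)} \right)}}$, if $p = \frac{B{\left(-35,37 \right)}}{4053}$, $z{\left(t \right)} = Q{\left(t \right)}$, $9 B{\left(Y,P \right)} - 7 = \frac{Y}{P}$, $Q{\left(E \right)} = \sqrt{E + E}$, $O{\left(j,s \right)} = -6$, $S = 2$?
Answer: $- \frac{16 i \sqrt{3}}{578421} \approx - 4.7911 \cdot 10^{-5} i$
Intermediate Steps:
$Q{\left(E \right)} = \sqrt{2} \sqrt{E}$ ($Q{\left(E \right)} = \sqrt{2 E} = \sqrt{2} \sqrt{E}$)
$B{\left(Y,P \right)} = \frac{7}{9} + \frac{Y}{9 P}$ ($B{\left(Y,P \right)} = \frac{7}{9} + \frac{Y \frac{1}{P}}{9} = \frac{7}{9} + \frac{Y}{9 P}$)
$z{\left(t \right)} = \sqrt{2} \sqrt{t}$
$p = \frac{32}{192807}$ ($p = \frac{\frac{1}{9} \cdot \frac{1}{37} \left(-35 + 7 \cdot 37\right)}{4053} = \frac{1}{9} \cdot \frac{1}{37} \left(-35 + 259\right) \frac{1}{4053} = \frac{1}{9} \cdot \frac{1}{37} \cdot 224 \cdot \frac{1}{4053} = \frac{224}{333} \cdot \frac{1}{4053} = \frac{32}{192807} \approx 0.00016597$)
$\frac{p}{z{\left(O{\left(-5 + 6,S \right)} \right)}} = \frac{32}{192807 \sqrt{2} \sqrt{-6}} = \frac{32}{192807 \sqrt{2} i \sqrt{6}} = \frac{32}{192807 \cdot 2 i \sqrt{3}} = \frac{32 \left(- \frac{i \sqrt{3}}{6}\right)}{192807} = - \frac{16 i \sqrt{3}}{578421}$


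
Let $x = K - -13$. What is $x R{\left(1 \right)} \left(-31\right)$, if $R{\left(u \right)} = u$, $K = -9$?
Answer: $-124$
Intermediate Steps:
$x = 4$ ($x = -9 - -13 = -9 + 13 = 4$)
$x R{\left(1 \right)} \left(-31\right) = 4 \cdot 1 \left(-31\right) = 4 \left(-31\right) = -124$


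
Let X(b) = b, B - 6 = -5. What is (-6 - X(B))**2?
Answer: 49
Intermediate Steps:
B = 1 (B = 6 - 5 = 1)
(-6 - X(B))**2 = (-6 - 1*1)**2 = (-6 - 1)**2 = (-7)**2 = 49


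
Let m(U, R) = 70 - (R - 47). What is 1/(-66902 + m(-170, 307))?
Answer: -1/67092 ≈ -1.4905e-5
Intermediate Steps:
m(U, R) = 117 - R (m(U, R) = 70 - (-47 + R) = 70 + (47 - R) = 117 - R)
1/(-66902 + m(-170, 307)) = 1/(-66902 + (117 - 1*307)) = 1/(-66902 + (117 - 307)) = 1/(-66902 - 190) = 1/(-67092) = -1/67092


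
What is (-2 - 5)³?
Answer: -343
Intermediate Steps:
(-2 - 5)³ = (-7)³ = -343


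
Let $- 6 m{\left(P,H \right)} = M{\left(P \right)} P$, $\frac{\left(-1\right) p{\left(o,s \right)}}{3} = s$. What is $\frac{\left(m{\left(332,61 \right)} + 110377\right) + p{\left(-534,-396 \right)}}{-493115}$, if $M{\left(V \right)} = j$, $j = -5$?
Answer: $- \frac{67105}{295869} \approx -0.22681$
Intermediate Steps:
$p{\left(o,s \right)} = - 3 s$
$M{\left(V \right)} = -5$
$m{\left(P,H \right)} = \frac{5 P}{6}$ ($m{\left(P,H \right)} = - \frac{\left(-5\right) P}{6} = \frac{5 P}{6}$)
$\frac{\left(m{\left(332,61 \right)} + 110377\right) + p{\left(-534,-396 \right)}}{-493115} = \frac{\left(\frac{5}{6} \cdot 332 + 110377\right) - -1188}{-493115} = \left(\left(\frac{830}{3} + 110377\right) + 1188\right) \left(- \frac{1}{493115}\right) = \left(\frac{331961}{3} + 1188\right) \left(- \frac{1}{493115}\right) = \frac{335525}{3} \left(- \frac{1}{493115}\right) = - \frac{67105}{295869}$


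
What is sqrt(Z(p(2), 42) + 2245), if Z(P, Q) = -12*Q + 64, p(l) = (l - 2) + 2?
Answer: 19*sqrt(5) ≈ 42.485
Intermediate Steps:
p(l) = l (p(l) = (-2 + l) + 2 = l)
Z(P, Q) = 64 - 12*Q
sqrt(Z(p(2), 42) + 2245) = sqrt((64 - 12*42) + 2245) = sqrt((64 - 504) + 2245) = sqrt(-440 + 2245) = sqrt(1805) = 19*sqrt(5)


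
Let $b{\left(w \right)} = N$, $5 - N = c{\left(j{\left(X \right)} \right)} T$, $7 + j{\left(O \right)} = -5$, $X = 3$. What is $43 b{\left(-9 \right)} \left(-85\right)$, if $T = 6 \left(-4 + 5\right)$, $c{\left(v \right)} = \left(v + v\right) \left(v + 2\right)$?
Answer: $5244925$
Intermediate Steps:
$j{\left(O \right)} = -12$ ($j{\left(O \right)} = -7 - 5 = -12$)
$c{\left(v \right)} = 2 v \left(2 + v\right)$
$T = 6$ ($T = 6 \cdot 1 = 6$)
$N = -1435$ ($N = 5 - 2 \left(-12\right) \left(2 - 12\right) 6 = 5 - 2 \left(-12\right) \left(-10\right) 6 = 5 - 240 \cdot 6 = 5 - 1440 = -1435$)
$b{\left(w \right)} = -1435$
$43 b{\left(-9 \right)} \left(-85\right) = 43 \left(-1435\right) \left(-85\right) = \left(-61705\right) \left(-85\right) = 5244925$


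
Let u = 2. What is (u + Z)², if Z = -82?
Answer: 6400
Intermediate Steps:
(u + Z)² = (2 - 82)² = (-80)² = 6400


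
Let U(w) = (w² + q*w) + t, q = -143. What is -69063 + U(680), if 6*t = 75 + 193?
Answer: 888425/3 ≈ 2.9614e+5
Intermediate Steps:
t = 134/3 (t = (75 + 193)/6 = (⅙)*268 = 134/3 ≈ 44.667)
U(w) = 134/3 + w² - 143*w (U(w) = (w² - 143*w) + 134/3 = 134/3 + w² - 143*w)
-69063 + U(680) = -69063 + (134/3 + 680² - 143*680) = -69063 + (134/3 + 462400 - 97240) = -69063 + 1095614/3 = 888425/3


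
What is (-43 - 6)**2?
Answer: 2401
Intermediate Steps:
(-43 - 6)**2 = (-49)**2 = 2401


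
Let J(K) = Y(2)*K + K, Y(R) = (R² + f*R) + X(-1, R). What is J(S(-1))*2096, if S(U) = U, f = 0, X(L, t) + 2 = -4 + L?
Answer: 4192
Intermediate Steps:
X(L, t) = -6 + L (X(L, t) = -2 + (-4 + L) = -6 + L)
Y(R) = -7 + R² (Y(R) = (R² + 0*R) + (-6 - 1) = (R² + 0) - 7 = R² - 7 = -7 + R²)
J(K) = -2*K (J(K) = (-7 + 2²)*K + K = (-7 + 4)*K + K = -3*K + K = -2*K)
J(S(-1))*2096 = -2*(-1)*2096 = 2*2096 = 4192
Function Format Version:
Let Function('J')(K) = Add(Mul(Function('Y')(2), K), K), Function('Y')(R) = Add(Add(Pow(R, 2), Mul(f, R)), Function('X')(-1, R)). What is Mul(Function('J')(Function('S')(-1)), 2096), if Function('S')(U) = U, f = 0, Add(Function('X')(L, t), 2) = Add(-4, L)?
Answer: 4192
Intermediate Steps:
Function('X')(L, t) = Add(-6, L) (Function('X')(L, t) = Add(-2, Add(-4, L)) = Add(-6, L))
Function('Y')(R) = Add(-7, Pow(R, 2)) (Function('Y')(R) = Add(Add(Pow(R, 2), Mul(0, R)), Add(-6, -1)) = Add(Add(Pow(R, 2), 0), -7) = Add(Pow(R, 2), -7) = Add(-7, Pow(R, 2)))
Function('J')(K) = Mul(-2, K) (Function('J')(K) = Add(Mul(Add(-7, Pow(2, 2)), K), K) = Add(Mul(Add(-7, 4), K), K) = Add(Mul(-3, K), K) = Mul(-2, K))
Mul(Function('J')(Function('S')(-1)), 2096) = Mul(Mul(-2, -1), 2096) = Mul(2, 2096) = 4192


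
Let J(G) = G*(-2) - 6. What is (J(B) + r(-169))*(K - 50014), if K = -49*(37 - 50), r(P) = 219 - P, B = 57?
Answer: -13233036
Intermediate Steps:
J(G) = -6 - 2*G (J(G) = -2*G - 6 = -6 - 2*G)
K = 637 (K = -49*(-13) = 637)
(J(B) + r(-169))*(K - 50014) = ((-6 - 2*57) + (219 - 1*(-169)))*(637 - 50014) = ((-6 - 114) + (219 + 169))*(-49377) = (-120 + 388)*(-49377) = 268*(-49377) = -13233036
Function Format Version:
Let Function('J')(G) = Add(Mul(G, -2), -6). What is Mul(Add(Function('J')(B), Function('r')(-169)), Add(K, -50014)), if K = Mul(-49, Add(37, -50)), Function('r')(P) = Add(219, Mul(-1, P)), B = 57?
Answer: -13233036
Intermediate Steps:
Function('J')(G) = Add(-6, Mul(-2, G)) (Function('J')(G) = Add(Mul(-2, G), -6) = Add(-6, Mul(-2, G)))
K = 637 (K = Mul(-49, -13) = 637)
Mul(Add(Function('J')(B), Function('r')(-169)), Add(K, -50014)) = Mul(Add(Add(-6, Mul(-2, 57)), Add(219, Mul(-1, -169))), Add(637, -50014)) = Mul(Add(Add(-6, -114), Add(219, 169)), -49377) = Mul(Add(-120, 388), -49377) = Mul(268, -49377) = -13233036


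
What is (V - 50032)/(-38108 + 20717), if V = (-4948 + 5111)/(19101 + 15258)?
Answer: 1719049325/597537369 ≈ 2.8769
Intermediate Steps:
V = 163/34359 ≈ 0.0047440
(V - 50032)/(-38108 + 20717) = (163/34359 - 50032)/(-38108 + 20717) = -1719049325/34359/(-17391) = -1719049325/34359*(-1/17391) = 1719049325/597537369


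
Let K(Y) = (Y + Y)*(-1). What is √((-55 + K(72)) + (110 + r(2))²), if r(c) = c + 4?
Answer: 3*√1473 ≈ 115.14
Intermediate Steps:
K(Y) = -2*Y (K(Y) = (2*Y)*(-1) = -2*Y)
r(c) = 4 + c
√((-55 + K(72)) + (110 + r(2))²) = √((-55 - 2*72) + (110 + (4 + 2))²) = √((-55 - 144) + (110 + 6)²) = √(-199 + 116²) = √(-199 + 13456) = √13257 = 3*√1473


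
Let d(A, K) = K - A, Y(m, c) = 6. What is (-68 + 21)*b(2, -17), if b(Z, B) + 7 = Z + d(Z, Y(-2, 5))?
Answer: 47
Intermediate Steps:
b(Z, B) = -1 (b(Z, B) = -7 + (Z + (6 - Z)) = -7 + 6 = -1)
(-68 + 21)*b(2, -17) = (-68 + 21)*(-1) = -47*(-1) = 47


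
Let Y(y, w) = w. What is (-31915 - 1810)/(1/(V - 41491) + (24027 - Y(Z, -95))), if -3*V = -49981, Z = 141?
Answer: -2512242700/1796896021 ≈ -1.3981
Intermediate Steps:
V = 49981/3 (V = -1/3*(-49981) = 49981/3 ≈ 16660.)
(-31915 - 1810)/(1/(V - 41491) + (24027 - Y(Z, -95))) = (-31915 - 1810)/(1/(49981/3 - 41491) + (24027 - 1*(-95))) = -33725/(1/(-74492/3) + (24027 + 95)) = -33725/(-3/74492 + 24122) = -33725/1796896021/74492 = -33725*74492/1796896021 = -2512242700/1796896021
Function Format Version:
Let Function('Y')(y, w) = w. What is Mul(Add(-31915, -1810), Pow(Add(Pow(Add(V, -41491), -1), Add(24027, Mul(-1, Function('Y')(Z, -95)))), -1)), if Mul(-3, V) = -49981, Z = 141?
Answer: Rational(-2512242700, 1796896021) ≈ -1.3981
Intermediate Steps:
V = Rational(49981, 3) (V = Mul(Rational(-1, 3), -49981) = Rational(49981, 3) ≈ 16660.)
Mul(Add(-31915, -1810), Pow(Add(Pow(Add(V, -41491), -1), Add(24027, Mul(-1, Function('Y')(Z, -95)))), -1)) = Mul(Add(-31915, -1810), Pow(Add(Pow(Add(Rational(49981, 3), -41491), -1), Add(24027, Mul(-1, -95))), -1)) = Mul(-33725, Pow(Add(Pow(Rational(-74492, 3), -1), Add(24027, 95)), -1)) = Mul(-33725, Pow(Add(Rational(-3, 74492), 24122), -1)) = Mul(-33725, Pow(Rational(1796896021, 74492), -1)) = Mul(-33725, Rational(74492, 1796896021)) = Rational(-2512242700, 1796896021)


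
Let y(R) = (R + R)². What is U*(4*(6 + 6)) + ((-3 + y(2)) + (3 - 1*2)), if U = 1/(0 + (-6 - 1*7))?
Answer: 134/13 ≈ 10.308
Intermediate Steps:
y(R) = 4*R² (y(R) = (2*R)² = 4*R²)
U = -1/13 (U = 1/(0 + (-6 - 7)) = 1/(0 - 13) = 1/(-13) = -1/13 ≈ -0.076923)
U*(4*(6 + 6)) + ((-3 + y(2)) + (3 - 1*2)) = -4*(6 + 6)/13 + ((-3 + 4*2²) + (3 - 1*2)) = -4*12/13 + ((-3 + 4*4) + (3 - 2)) = -1/13*48 + ((-3 + 16) + 1) = -48/13 + (13 + 1) = -48/13 + 14 = 134/13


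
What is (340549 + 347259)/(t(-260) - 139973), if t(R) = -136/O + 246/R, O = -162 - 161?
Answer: -1698885760/345734607 ≈ -4.9138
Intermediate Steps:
O = -323
t(R) = 8/19 + 246/R (t(R) = -136/(-323) + 246/R = -136*(-1/323) + 246/R = 8/19 + 246/R)
(340549 + 347259)/(t(-260) - 139973) = (340549 + 347259)/((8/19 + 246/(-260)) - 139973) = 687808/((8/19 + 246*(-1/260)) - 139973) = 687808/((8/19 - 123/130) - 139973) = 687808/(-1297/2470 - 139973) = 687808/(-345734607/2470) = 687808*(-2470/345734607) = -1698885760/345734607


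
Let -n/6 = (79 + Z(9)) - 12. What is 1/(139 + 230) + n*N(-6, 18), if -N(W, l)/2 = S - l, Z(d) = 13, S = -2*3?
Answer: -8501759/369 ≈ -23040.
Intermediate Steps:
S = -6
N(W, l) = 12 + 2*l (N(W, l) = -2*(-6 - l) = 12 + 2*l)
n = -480 (n = -6*((79 + 13) - 12) = -6*(92 - 12) = -6*80 = -480)
1/(139 + 230) + n*N(-6, 18) = 1/(139 + 230) - 480*(12 + 2*18) = 1/369 - 480*(12 + 36) = 1/369 - 480*48 = 1/369 - 23040 = -8501759/369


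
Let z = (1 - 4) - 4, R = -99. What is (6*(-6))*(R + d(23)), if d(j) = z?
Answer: 3816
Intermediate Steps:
z = -7 (z = -3 - 4 = -7)
d(j) = -7
(6*(-6))*(R + d(23)) = (6*(-6))*(-99 - 7) = -36*(-106) = 3816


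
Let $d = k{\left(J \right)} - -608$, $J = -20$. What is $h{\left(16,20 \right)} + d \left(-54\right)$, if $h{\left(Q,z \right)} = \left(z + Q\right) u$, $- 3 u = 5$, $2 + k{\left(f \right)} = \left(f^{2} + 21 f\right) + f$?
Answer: $-30624$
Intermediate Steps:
$k{\left(f \right)} = -2 + f^{2} + 22 f$ ($k{\left(f \right)} = -2 + \left(\left(f^{2} + 21 f\right) + f\right) = -2 + \left(f^{2} + 22 f\right) = -2 + f^{2} + 22 f$)
$u = - \frac{5}{3}$ ($u = \left(- \frac{1}{3}\right) 5 = - \frac{5}{3} \approx -1.6667$)
$d = 566$ ($d = \left(-2 + \left(-20\right)^{2} + 22 \left(-20\right)\right) - -608 = \left(-2 + 400 - 440\right) + 608 = -42 + 608 = 566$)
$h{\left(Q,z \right)} = - \frac{5 Q}{3} - \frac{5 z}{3}$ ($h{\left(Q,z \right)} = \left(z + Q\right) \left(- \frac{5}{3}\right) = \left(Q + z\right) \left(- \frac{5}{3}\right) = - \frac{5 Q}{3} - \frac{5 z}{3}$)
$h{\left(16,20 \right)} + d \left(-54\right) = \left(\left(- \frac{5}{3}\right) 16 - \frac{100}{3}\right) + 566 \left(-54\right) = \left(- \frac{80}{3} - \frac{100}{3}\right) - 30564 = -60 - 30564 = -30624$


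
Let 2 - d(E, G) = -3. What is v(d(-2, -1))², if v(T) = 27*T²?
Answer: 455625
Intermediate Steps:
d(E, G) = 5 (d(E, G) = 2 - 1*(-3) = 2 + 3 = 5)
v(d(-2, -1))² = (27*5²)² = (27*25)² = 675² = 455625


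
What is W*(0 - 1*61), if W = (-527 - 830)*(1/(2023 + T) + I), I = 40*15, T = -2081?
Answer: 2880556823/58 ≈ 4.9665e+7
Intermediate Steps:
I = 600
W = -47222243/58 (W = (-527 - 830)*(1/(2023 - 2081) + 600) = -1357*(1/(-58) + 600) = -1357*(-1/58 + 600) = -1357*34799/58 = -47222243/58 ≈ -8.1418e+5)
W*(0 - 1*61) = -47222243*(0 - 1*61)/58 = -47222243*(0 - 61)/58 = -47222243/58*(-61) = 2880556823/58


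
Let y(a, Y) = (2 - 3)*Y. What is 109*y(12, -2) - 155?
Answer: 63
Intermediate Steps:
y(a, Y) = -Y
109*y(12, -2) - 155 = 109*(-1*(-2)) - 155 = 109*2 - 155 = 218 - 155 = 63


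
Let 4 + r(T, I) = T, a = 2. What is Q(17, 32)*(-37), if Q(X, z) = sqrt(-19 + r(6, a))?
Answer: -37*I*sqrt(17) ≈ -152.55*I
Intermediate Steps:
r(T, I) = -4 + T
Q(X, z) = I*sqrt(17) (Q(X, z) = sqrt(-19 + (-4 + 6)) = sqrt(-19 + 2) = sqrt(-17) = I*sqrt(17))
Q(17, 32)*(-37) = (I*sqrt(17))*(-37) = -37*I*sqrt(17)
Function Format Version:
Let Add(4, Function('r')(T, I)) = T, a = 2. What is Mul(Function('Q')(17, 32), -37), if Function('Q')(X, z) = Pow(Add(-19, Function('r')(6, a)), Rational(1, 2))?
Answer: Mul(-37, I, Pow(17, Rational(1, 2))) ≈ Mul(-152.55, I)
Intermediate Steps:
Function('r')(T, I) = Add(-4, T)
Function('Q')(X, z) = Mul(I, Pow(17, Rational(1, 2))) (Function('Q')(X, z) = Pow(Add(-19, Add(-4, 6)), Rational(1, 2)) = Pow(Add(-19, 2), Rational(1, 2)) = Pow(-17, Rational(1, 2)) = Mul(I, Pow(17, Rational(1, 2))))
Mul(Function('Q')(17, 32), -37) = Mul(Mul(I, Pow(17, Rational(1, 2))), -37) = Mul(-37, I, Pow(17, Rational(1, 2)))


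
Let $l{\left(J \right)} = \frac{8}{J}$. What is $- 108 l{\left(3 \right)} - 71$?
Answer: $-359$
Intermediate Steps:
$- 108 l{\left(3 \right)} - 71 = - 108 \cdot \frac{8}{3} - 71 = - 108 \cdot 8 \cdot \frac{1}{3} - 71 = \left(-108\right) \frac{8}{3} - 71 = -288 - 71 = -359$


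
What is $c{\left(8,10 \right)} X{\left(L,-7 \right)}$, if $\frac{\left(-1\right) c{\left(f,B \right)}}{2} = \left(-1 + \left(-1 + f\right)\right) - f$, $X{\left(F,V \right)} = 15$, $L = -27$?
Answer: $60$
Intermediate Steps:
$c{\left(f,B \right)} = 4$ ($c{\left(f,B \right)} = - 2 \left(\left(-1 + \left(-1 + f\right)\right) - f\right) = - 2 \left(\left(-2 + f\right) - f\right) = \left(-2\right) \left(-2\right) = 4$)
$c{\left(8,10 \right)} X{\left(L,-7 \right)} = 4 \cdot 15 = 60$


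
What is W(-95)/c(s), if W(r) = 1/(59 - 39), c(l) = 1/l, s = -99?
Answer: -99/20 ≈ -4.9500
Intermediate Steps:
W(r) = 1/20
W(-95)/c(s) = 1/(20*(1/(-99))) = 1/(20*(-1/99)) = (1/20)*(-99) = -99/20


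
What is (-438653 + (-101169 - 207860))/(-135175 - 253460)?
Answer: 57514/29895 ≈ 1.9239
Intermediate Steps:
(-438653 + (-101169 - 207860))/(-135175 - 253460) = (-438653 - 309029)/(-388635) = -747682*(-1/388635) = 57514/29895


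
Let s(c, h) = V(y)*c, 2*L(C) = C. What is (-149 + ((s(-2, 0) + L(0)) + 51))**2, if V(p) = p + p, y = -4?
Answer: 6724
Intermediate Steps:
V(p) = 2*p
L(C) = C/2
s(c, h) = -8*c (s(c, h) = (2*(-4))*c = -8*c)
(-149 + ((s(-2, 0) + L(0)) + 51))**2 = (-149 + ((-8*(-2) + (1/2)*0) + 51))**2 = (-149 + ((16 + 0) + 51))**2 = (-149 + (16 + 51))**2 = (-149 + 67)**2 = (-82)**2 = 6724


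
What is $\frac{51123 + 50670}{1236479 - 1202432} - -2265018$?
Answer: $\frac{25705723213}{11349} \approx 2.265 \cdot 10^{6}$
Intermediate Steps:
$\frac{51123 + 50670}{1236479 - 1202432} - -2265018 = \frac{101793}{34047} + 2265018 = 101793 \cdot \frac{1}{34047} + 2265018 = \frac{33931}{11349} + 2265018 = \frac{25705723213}{11349}$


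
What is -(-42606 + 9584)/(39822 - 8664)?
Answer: 16511/15579 ≈ 1.0598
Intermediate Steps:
-(-42606 + 9584)/(39822 - 8664) = -(-33022)/31158 = -1*(-16511/15579) = 16511/15579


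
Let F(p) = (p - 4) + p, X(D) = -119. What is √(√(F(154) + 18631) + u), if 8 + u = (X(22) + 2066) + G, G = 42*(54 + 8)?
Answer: √(4543 + √18935) ≈ 68.415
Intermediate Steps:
F(p) = -4 + 2*p (F(p) = (-4 + p) + p = -4 + 2*p)
G = 2604 (G = 42*62 = 2604)
u = 4543 (u = -8 + ((-119 + 2066) + 2604) = -8 + (1947 + 2604) = -8 + 4551 = 4543)
√(√(F(154) + 18631) + u) = √(√((-4 + 2*154) + 18631) + 4543) = √(√((-4 + 308) + 18631) + 4543) = √(√(304 + 18631) + 4543) = √(√18935 + 4543) = √(4543 + √18935)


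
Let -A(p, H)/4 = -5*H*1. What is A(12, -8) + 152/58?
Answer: -4564/29 ≈ -157.38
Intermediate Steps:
A(p, H) = 20*H (A(p, H) = -4*(-5*H) = -(-20)*H = 20*H)
A(12, -8) + 152/58 = 20*(-8) + 152/58 = -160 + (1/58)*152 = -160 + 76/29 = -4564/29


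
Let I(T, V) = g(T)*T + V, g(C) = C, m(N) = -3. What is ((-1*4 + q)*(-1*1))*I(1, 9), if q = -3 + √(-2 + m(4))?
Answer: 70 - 10*I*√5 ≈ 70.0 - 22.361*I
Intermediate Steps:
q = -3 + I*√5 (q = -3 + √(-2 - 3) = -3 + √(-5) = -3 + I*√5 ≈ -3.0 + 2.2361*I)
I(T, V) = V + T² (I(T, V) = T*T + V = T² + V = V + T²)
((-1*4 + q)*(-1*1))*I(1, 9) = ((-1*4 + (-3 + I*√5))*(-1*1))*(9 + 1²) = ((-4 + (-3 + I*√5))*(-1))*(9 + 1) = ((-7 + I*√5)*(-1))*10 = (7 - I*√5)*10 = 70 - 10*I*√5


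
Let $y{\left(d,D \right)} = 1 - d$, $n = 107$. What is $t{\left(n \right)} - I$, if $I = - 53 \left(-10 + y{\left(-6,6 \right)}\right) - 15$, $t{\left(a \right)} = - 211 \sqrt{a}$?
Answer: $-144 - 211 \sqrt{107} \approx -2326.6$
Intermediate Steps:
$I = 144$ ($I = - 53 \left(-10 + \left(1 - -6\right)\right) - 15 = - 53 \left(-10 + \left(1 + 6\right)\right) - 15 = - 53 \left(-10 + 7\right) - 15 = \left(-53\right) \left(-3\right) - 15 = 159 - 15 = 144$)
$t{\left(n \right)} - I = - 211 \sqrt{107} - 144 = -144 - 211 \sqrt{107}$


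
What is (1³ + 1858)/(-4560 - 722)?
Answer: -1859/5282 ≈ -0.35195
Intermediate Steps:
(1³ + 1858)/(-4560 - 722) = (1 + 1858)/(-5282) = 1859*(-1/5282) = -1859/5282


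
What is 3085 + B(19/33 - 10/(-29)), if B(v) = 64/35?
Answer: 108039/35 ≈ 3086.8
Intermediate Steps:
B(v) = 64/35 (B(v) = 64*(1/35) = 64/35)
3085 + B(19/33 - 10/(-29)) = 3085 + 64/35 = 108039/35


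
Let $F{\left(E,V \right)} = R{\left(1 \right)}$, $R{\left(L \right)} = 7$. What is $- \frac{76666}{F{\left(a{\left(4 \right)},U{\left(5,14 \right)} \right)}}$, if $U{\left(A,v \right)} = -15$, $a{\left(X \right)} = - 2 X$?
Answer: $- \frac{76666}{7} \approx -10952.0$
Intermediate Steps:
$F{\left(E,V \right)} = 7$
$- \frac{76666}{F{\left(a{\left(4 \right)},U{\left(5,14 \right)} \right)}} = - \frac{76666}{7}$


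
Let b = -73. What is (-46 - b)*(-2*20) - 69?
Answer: -1149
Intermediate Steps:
(-46 - b)*(-2*20) - 69 = (-46 - 1*(-73))*(-2*20) - 69 = (-46 + 73)*(-40) - 69 = 27*(-40) - 69 = -1080 - 69 = -1149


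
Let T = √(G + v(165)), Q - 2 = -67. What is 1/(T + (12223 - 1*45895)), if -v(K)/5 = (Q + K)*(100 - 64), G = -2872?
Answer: -4209/141728057 - I*√5218/566912228 ≈ -2.9698e-5 - 1.2742e-7*I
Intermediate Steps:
Q = -65 (Q = 2 - 67 = -65)
v(K) = 11700 - 180*K (v(K) = -5*(-65 + K)*(100 - 64) = -5*(-65 + K)*36 = -5*(-2340 + 36*K) = 11700 - 180*K)
T = 2*I*√5218 (T = √(-2872 + (11700 - 180*165)) = √(-2872 + (11700 - 29700)) = √(-2872 - 18000) = √(-20872) = 2*I*√5218 ≈ 144.47*I)
1/(T + (12223 - 1*45895)) = 1/(2*I*√5218 + (12223 - 1*45895)) = 1/(2*I*√5218 + (12223 - 45895)) = 1/(2*I*√5218 - 33672) = 1/(-33672 + 2*I*√5218)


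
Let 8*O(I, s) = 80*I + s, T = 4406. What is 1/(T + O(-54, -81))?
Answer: 8/30847 ≈ 0.00025934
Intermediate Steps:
O(I, s) = 10*I + s/8 (O(I, s) = (80*I + s)/8 = (s + 80*I)/8 = 10*I + s/8)
1/(T + O(-54, -81)) = 1/(4406 + (10*(-54) + (⅛)*(-81))) = 1/(4406 + (-540 - 81/8)) = 1/(4406 - 4401/8) = 1/(30847/8) = 8/30847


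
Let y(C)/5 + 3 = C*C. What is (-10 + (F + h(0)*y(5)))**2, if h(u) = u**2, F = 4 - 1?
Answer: 49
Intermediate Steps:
y(C) = -15 + 5*C**2 (y(C) = -15 + 5*(C*C) = -15 + 5*C**2)
F = 3
(-10 + (F + h(0)*y(5)))**2 = (-10 + (3 + 0**2*(-15 + 5*5**2)))**2 = (-10 + (3 + 0*(-15 + 5*25)))**2 = (-10 + (3 + 0*(-15 + 125)))**2 = (-10 + (3 + 0*110))**2 = (-10 + (3 + 0))**2 = (-10 + 3)**2 = (-7)**2 = 49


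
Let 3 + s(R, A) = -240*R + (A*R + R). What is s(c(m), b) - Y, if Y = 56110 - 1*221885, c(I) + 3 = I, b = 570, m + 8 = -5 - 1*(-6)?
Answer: 162462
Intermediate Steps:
m = -7 (m = -8 + (-5 - 1*(-6)) = -8 + (-5 + 6) = -8 + 1 = -7)
c(I) = -3 + I
s(R, A) = -3 - 239*R + A*R (s(R, A) = -3 + (-240*R + (A*R + R)) = -3 + (-240*R + (R + A*R)) = -3 + (-239*R + A*R) = -3 - 239*R + A*R)
Y = -165775 (Y = 56110 - 221885 = -165775)
s(c(m), b) - Y = (-3 - 239*(-3 - 7) + 570*(-3 - 7)) - 1*(-165775) = (-3 - 239*(-10) + 570*(-10)) + 165775 = (-3 + 2390 - 5700) + 165775 = -3313 + 165775 = 162462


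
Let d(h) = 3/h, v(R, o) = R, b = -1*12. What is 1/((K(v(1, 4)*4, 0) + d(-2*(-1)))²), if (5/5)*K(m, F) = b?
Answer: 4/441 ≈ 0.0090703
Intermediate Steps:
b = -12
K(m, F) = -12
1/((K(v(1, 4)*4, 0) + d(-2*(-1)))²) = 1/((-12 + 3/((-2*(-1))))²) = 1/((-12 + 3/2)²) = 1/((-21/2)²) = 1/(441/4) = 4/441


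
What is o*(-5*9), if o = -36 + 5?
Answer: 1395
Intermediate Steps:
o = -31
o*(-5*9) = -(-155)*9 = -31*(-45) = 1395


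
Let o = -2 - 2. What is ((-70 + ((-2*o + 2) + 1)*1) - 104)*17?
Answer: -2771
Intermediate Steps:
o = -4
((-70 + ((-2*o + 2) + 1)*1) - 104)*17 = ((-70 + ((-2*(-4) + 2) + 1)*1) - 104)*17 = ((-70 + ((8 + 2) + 1)*1) - 104)*17 = ((-70 + (10 + 1)*1) - 104)*17 = ((-70 + 11*1) - 104)*17 = ((-70 + 11) - 104)*17 = (-59 - 104)*17 = -163*17 = -2771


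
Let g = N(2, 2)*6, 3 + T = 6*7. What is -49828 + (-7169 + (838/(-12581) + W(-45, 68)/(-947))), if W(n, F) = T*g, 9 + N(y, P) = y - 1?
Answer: -679051298333/11914207 ≈ -56995.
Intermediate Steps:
N(y, P) = -10 + y (N(y, P) = -9 + (y - 1) = -9 + (-1 + y) = -10 + y)
T = 39 (T = -3 + 6*7 = -3 + 42 = 39)
g = -48 (g = (-10 + 2)*6 = -8*6 = -48)
W(n, F) = -1872 (W(n, F) = 39*(-48) = -1872)
-49828 + (-7169 + (838/(-12581) + W(-45, 68)/(-947))) = -49828 + (-7169 + (838/(-12581) - 1872/(-947))) = -49828 + (-7169 + (838*(-1/12581) - 1872*(-1/947))) = -49828 + (-7169 + (-838/12581 + 1872/947)) = -49828 + (-7169 + 22758046/11914207) = -49828 - 85390191937/11914207 = -679051298333/11914207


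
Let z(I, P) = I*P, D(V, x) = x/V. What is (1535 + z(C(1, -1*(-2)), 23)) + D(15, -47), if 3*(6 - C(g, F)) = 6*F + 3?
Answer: 23323/15 ≈ 1554.9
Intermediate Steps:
C(g, F) = 5 - 2*F (C(g, F) = 6 - (6*F + 3)/3 = 6 - (3 + 6*F)/3 = 6 + (-1 - 2*F) = 5 - 2*F)
(1535 + z(C(1, -1*(-2)), 23)) + D(15, -47) = (1535 + (5 - (-2)*(-2))*23) - 47/15 = (1535 + (5 - 2*2)*23) - 47*1/15 = (1535 + (5 - 4)*23) - 47/15 = (1535 + 1*23) - 47/15 = (1535 + 23) - 47/15 = 1558 - 47/15 = 23323/15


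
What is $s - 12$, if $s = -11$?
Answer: $-23$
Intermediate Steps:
$s - 12 = -11 - 12 = -23$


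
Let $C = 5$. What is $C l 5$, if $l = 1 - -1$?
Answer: $50$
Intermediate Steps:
$l = 2$ ($l = 1 + 1 = 2$)
$C l 5 = 5 \cdot 2 \cdot 5 = 10 \cdot 5 = 50$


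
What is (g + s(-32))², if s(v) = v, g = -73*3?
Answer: 63001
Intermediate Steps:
g = -219
(g + s(-32))² = (-219 - 32)² = (-251)² = 63001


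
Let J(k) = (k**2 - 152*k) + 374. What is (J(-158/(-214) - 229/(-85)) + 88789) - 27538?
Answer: 5055377467229/82719025 ≈ 61115.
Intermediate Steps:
J(k) = 374 + k**2 - 152*k
(J(-158/(-214) - 229/(-85)) + 88789) - 27538 = ((374 + (-158/(-214) - 229/(-85))**2 - 152*(-158/(-214) - 229/(-85))) + 88789) - 27538 = ((374 + (-158*(-1/214) - 229*(-1/85))**2 - 152*(-158*(-1/214) - 229*(-1/85))) + 88789) - 27538 = ((374 + (79/107 + 229/85)**2 - 152*(79/107 + 229/85)) + 88789) - 27538 = ((374 + (31218/9095)**2 - 152*31218/9095) + 88789) - 27538 = ((374 + 974563524/82719025 - 4745136/9095) + 88789) - 27538 = (-11245533046/82719025 + 88789) - 27538 = 7333293977679/82719025 - 27538 = 5055377467229/82719025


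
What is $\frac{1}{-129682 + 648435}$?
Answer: $\frac{1}{518753} \approx 1.9277 \cdot 10^{-6}$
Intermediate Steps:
$\frac{1}{-129682 + 648435} = \frac{1}{518753}$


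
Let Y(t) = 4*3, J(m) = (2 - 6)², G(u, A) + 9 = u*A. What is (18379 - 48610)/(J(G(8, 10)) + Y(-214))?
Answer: -30231/28 ≈ -1079.7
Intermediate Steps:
G(u, A) = -9 + A*u (G(u, A) = -9 + u*A = -9 + A*u)
J(m) = 16 (J(m) = (-4)² = 16)
Y(t) = 12
(18379 - 48610)/(J(G(8, 10)) + Y(-214)) = (18379 - 48610)/(16 + 12) = -30231/28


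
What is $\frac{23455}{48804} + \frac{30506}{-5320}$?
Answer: $- \frac{12178877}{2318190} \approx -5.2536$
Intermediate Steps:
$\frac{23455}{48804} + \frac{30506}{-5320} = 23455 \cdot \frac{1}{48804} + 30506 \left(- \frac{1}{5320}\right) = \frac{23455}{48804} - \frac{2179}{380} = - \frac{12178877}{2318190}$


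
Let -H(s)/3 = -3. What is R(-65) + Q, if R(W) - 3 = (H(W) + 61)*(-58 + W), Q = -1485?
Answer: -10092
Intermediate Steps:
H(s) = 9 (H(s) = -3*(-3) = 9)
R(W) = -4057 + 70*W (R(W) = 3 + (9 + 61)*(-58 + W) = 3 + 70*(-58 + W) = 3 + (-4060 + 70*W) = -4057 + 70*W)
R(-65) + Q = (-4057 + 70*(-65)) - 1485 = (-4057 - 4550) - 1485 = -8607 - 1485 = -10092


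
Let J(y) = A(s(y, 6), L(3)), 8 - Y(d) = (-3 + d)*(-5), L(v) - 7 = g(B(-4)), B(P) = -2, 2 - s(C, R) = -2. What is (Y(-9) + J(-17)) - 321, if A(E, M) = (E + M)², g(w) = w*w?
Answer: -148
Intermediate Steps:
s(C, R) = 4 (s(C, R) = 2 - 1*(-2) = 2 + 2 = 4)
g(w) = w²
L(v) = 11 (L(v) = 7 + (-2)² = 7 + 4 = 11)
Y(d) = -7 + 5*d (Y(d) = 8 - (-3 + d)*(-5) = 8 - (15 - 5*d) = 8 + (-15 + 5*d) = -7 + 5*d)
J(y) = 225 (J(y) = (4 + 11)² = 15² = 225)
(Y(-9) + J(-17)) - 321 = ((-7 + 5*(-9)) + 225) - 321 = ((-7 - 45) + 225) - 321 = (-52 + 225) - 321 = 173 - 321 = -148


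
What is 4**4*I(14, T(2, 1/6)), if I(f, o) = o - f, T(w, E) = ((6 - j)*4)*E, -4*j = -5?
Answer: -8320/3 ≈ -2773.3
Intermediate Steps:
j = 5/4 (j = -1/4*(-5) = 5/4 ≈ 1.2500)
T(w, E) = 19*E (T(w, E) = ((6 - 1*5/4)*4)*E = ((6 - 5/4)*4)*E = ((19/4)*4)*E = 19*E)
4**4*I(14, T(2, 1/6)) = 4**4*(19/6 - 1*14) = 256*(19*(1/6) - 14) = 256*(19/6 - 14) = 256*(-65/6) = -8320/3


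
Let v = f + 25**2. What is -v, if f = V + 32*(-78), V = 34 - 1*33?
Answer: 1870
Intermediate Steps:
V = 1 (V = 34 - 33 = 1)
f = -2495 (f = 1 + 32*(-78) = 1 - 2496 = -2495)
v = -1870 (v = -2495 + 25**2 = -2495 + 625 = -1870)
-v = -1*(-1870) = 1870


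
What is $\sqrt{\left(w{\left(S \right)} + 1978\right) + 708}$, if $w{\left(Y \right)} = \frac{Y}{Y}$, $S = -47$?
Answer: $\sqrt{2687} \approx 51.836$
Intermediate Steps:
$w{\left(Y \right)} = 1$
$\sqrt{\left(w{\left(S \right)} + 1978\right) + 708} = \sqrt{\left(1 + 1978\right) + 708} = \sqrt{1979 + 708} = \sqrt{2687}$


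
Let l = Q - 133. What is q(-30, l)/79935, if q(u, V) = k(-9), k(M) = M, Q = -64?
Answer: -3/26645 ≈ -0.00011259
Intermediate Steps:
l = -197 (l = -64 - 133 = -197)
q(u, V) = -9
q(-30, l)/79935 = -9/79935 = -9*1/79935 = -3/26645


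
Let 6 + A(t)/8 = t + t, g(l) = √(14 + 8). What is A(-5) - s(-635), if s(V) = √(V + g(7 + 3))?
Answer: -128 - I*√(635 - √22) ≈ -128.0 - 25.106*I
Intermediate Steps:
g(l) = √22
A(t) = -48 + 16*t (A(t) = -48 + 8*(t + t) = -48 + 8*(2*t) = -48 + 16*t)
s(V) = √(V + √22)
A(-5) - s(-635) = (-48 + 16*(-5)) - √(-635 + √22) = (-48 - 80) - √(-635 + √22) = -128 - √(-635 + √22)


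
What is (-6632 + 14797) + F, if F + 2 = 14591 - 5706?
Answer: 17048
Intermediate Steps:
F = 8883 (F = -2 + (14591 - 5706) = -2 + 8885 = 8883)
(-6632 + 14797) + F = (-6632 + 14797) + 8883 = 8165 + 8883 = 17048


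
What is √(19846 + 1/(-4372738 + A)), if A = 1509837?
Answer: 3*√18073536398249305/2862901 ≈ 140.88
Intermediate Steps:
√(19846 + 1/(-4372738 + A)) = √(19846 + 1/(-4372738 + 1509837)) = √(19846 + 1/(-2862901)) = √(19846 - 1/2862901) = √(56817133245/2862901) = 3*√18073536398249305/2862901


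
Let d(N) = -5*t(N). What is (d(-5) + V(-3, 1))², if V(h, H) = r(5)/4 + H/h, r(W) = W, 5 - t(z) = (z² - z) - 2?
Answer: 1934881/144 ≈ 13437.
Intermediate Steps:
t(z) = 7 + z - z² (t(z) = 5 - ((z² - z) - 2) = 5 - (-2 + z² - z) = 5 + (2 + z - z²) = 7 + z - z²)
d(N) = -35 - 5*N + 5*N² (d(N) = -5*(7 + N - N²) = -35 - 5*N + 5*N²)
V(h, H) = 5/4 + H/h
(d(-5) + V(-3, 1))² = ((-35 - 5*(-5) + 5*(-5)²) + (5/4 + 1/(-3)))² = ((-35 + 25 + 5*25) + (5/4 + 1*(-⅓)))² = ((-35 + 25 + 125) + (5/4 - ⅓))² = (115 + 11/12)² = (1391/12)² = 1934881/144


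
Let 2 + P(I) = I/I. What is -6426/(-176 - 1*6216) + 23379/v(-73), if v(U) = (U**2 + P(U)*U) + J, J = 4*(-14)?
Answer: 900941/167508 ≈ 5.3785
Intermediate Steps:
J = -56
P(I) = -1 (P(I) = -2 + I/I = -2 + 1 = -1)
v(U) = -56 + U**2 - U (v(U) = (U**2 - U) - 56 = -56 + U**2 - U)
-6426/(-176 - 1*6216) + 23379/v(-73) = -6426/(-176 - 1*6216) + 23379/(-56 + (-73)**2 - 1*(-73)) = -6426/(-176 - 6216) + 23379/(-56 + 5329 + 73) = -6426/(-6392) + 23379/5346 = -6426*(-1/6392) + 23379*(1/5346) = 189/188 + 7793/1782 = 900941/167508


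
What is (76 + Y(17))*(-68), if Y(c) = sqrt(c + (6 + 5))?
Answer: -5168 - 136*sqrt(7) ≈ -5527.8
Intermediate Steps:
Y(c) = sqrt(11 + c) (Y(c) = sqrt(c + 11) = sqrt(11 + c))
(76 + Y(17))*(-68) = (76 + sqrt(11 + 17))*(-68) = (76 + sqrt(28))*(-68) = (76 + 2*sqrt(7))*(-68) = -5168 - 136*sqrt(7)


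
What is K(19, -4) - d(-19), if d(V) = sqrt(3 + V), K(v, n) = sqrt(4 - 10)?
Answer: I*(-4 + sqrt(6)) ≈ -1.5505*I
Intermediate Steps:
K(v, n) = I*sqrt(6) (K(v, n) = sqrt(-6) = I*sqrt(6))
K(19, -4) - d(-19) = I*sqrt(6) - sqrt(3 - 19) = I*sqrt(6) - sqrt(-16) = I*sqrt(6) - 4*I = -4*I + I*sqrt(6)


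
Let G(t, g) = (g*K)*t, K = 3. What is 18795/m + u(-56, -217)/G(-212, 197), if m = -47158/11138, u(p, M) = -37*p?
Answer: -3278570420587/738565017 ≈ -4439.1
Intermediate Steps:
m = -23579/5569 (m = -47158*1/11138 = -23579/5569 ≈ -4.2340)
G(t, g) = 3*g*t (G(t, g) = (g*3)*t = (3*g)*t = 3*g*t)
18795/m + u(-56, -217)/G(-212, 197) = 18795/(-23579/5569) + (-37*(-56))/((3*197*(-212))) = 18795*(-5569/23579) + 2072/(-125292) = -104669355/23579 + 2072*(-1/125292) = -104669355/23579 - 518/31323 = -3278570420587/738565017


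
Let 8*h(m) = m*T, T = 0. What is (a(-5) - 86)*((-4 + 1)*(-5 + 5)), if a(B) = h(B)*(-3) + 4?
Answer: 0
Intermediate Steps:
h(m) = 0 (h(m) = (m*0)/8 = (⅛)*0 = 0)
a(B) = 4 (a(B) = 0*(-3) + 4 = 0 + 4 = 4)
(a(-5) - 86)*((-4 + 1)*(-5 + 5)) = (4 - 86)*((-4 + 1)*(-5 + 5)) = -(-246)*0 = -82*0 = 0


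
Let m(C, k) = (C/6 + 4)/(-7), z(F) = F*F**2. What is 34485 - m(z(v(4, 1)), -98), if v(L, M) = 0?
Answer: 241399/7 ≈ 34486.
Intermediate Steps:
z(F) = F**3
m(C, k) = -4/7 - C/42 (m(C, k) = (C*(1/6) + 4)*(-1/7) = (C/6 + 4)*(-1/7) = (4 + C/6)*(-1/7) = -4/7 - C/42)
34485 - m(z(v(4, 1)), -98) = 34485 - (-4/7 - 1/42*0**3) = 34485 - (-4/7 - 1/42*0) = 34485 - (-4/7 + 0) = 34485 - 1*(-4/7) = 34485 + 4/7 = 241399/7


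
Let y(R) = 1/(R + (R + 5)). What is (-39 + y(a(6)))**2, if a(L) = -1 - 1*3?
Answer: 13924/9 ≈ 1547.1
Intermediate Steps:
a(L) = -4 (a(L) = -1 - 3 = -4)
y(R) = 1/(5 + 2*R) (y(R) = 1/(R + (5 + R)) = 1/(5 + 2*R))
(-39 + y(a(6)))**2 = (-39 + 1/(5 + 2*(-4)))**2 = (-39 + 1/(5 - 8))**2 = (-39 + 1/(-3))**2 = (-39 - 1/3)**2 = (-118/3)**2 = 13924/9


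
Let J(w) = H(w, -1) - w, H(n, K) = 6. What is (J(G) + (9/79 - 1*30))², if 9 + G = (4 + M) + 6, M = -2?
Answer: 3268864/6241 ≈ 523.77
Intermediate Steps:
G = -1 (G = -9 + ((4 - 2) + 6) = -9 + (2 + 6) = -9 + 8 = -1)
J(w) = 6 - w
(J(G) + (9/79 - 1*30))² = ((6 - 1*(-1)) + (9/79 - 1*30))² = ((6 + 1) + (9*(1/79) - 30))² = (7 + (9/79 - 30))² = (7 - 2361/79)² = (-1808/79)² = 3268864/6241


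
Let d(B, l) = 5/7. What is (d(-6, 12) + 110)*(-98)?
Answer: -10850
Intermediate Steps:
d(B, l) = 5/7 (d(B, l) = 5*(1/7) = 5/7)
(d(-6, 12) + 110)*(-98) = (5/7 + 110)*(-98) = (775/7)*(-98) = -10850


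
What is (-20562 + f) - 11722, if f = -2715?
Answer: -34999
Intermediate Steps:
(-20562 + f) - 11722 = (-20562 - 2715) - 11722 = -23277 - 11722 = -34999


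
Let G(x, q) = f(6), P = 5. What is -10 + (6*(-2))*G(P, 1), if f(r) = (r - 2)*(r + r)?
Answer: -586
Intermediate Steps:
f(r) = 2*r*(-2 + r) (f(r) = (-2 + r)*(2*r) = 2*r*(-2 + r))
G(x, q) = 48 (G(x, q) = 2*6*(-2 + 6) = 2*6*4 = 48)
-10 + (6*(-2))*G(P, 1) = -10 + (6*(-2))*48 = -10 - 12*48 = -10 - 576 = -586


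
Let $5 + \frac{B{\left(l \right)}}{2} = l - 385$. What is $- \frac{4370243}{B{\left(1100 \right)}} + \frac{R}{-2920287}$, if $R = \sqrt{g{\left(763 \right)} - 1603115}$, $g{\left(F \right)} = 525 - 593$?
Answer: $- \frac{4370243}{1420} - \frac{i \sqrt{1603183}}{2920287} \approx -3077.6 - 0.00043358 i$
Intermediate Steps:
$B{\left(l \right)} = -780 + 2 l$ ($B{\left(l \right)} = -10 + 2 \left(l - 385\right) = -10 + 2 \left(-385 + l\right) = -10 + \left(-770 + 2 l\right) = -780 + 2 l$)
$g{\left(F \right)} = -68$
$R = i \sqrt{1603183}$ ($R = \sqrt{-68 - 1603115} = \sqrt{-1603183} = i \sqrt{1603183} \approx 1266.2 i$)
$- \frac{4370243}{B{\left(1100 \right)}} + \frac{R}{-2920287} = - \frac{4370243}{-780 + 2 \cdot 1100} + \frac{i \sqrt{1603183}}{-2920287} = - \frac{4370243}{-780 + 2200} + i \sqrt{1603183} \left(- \frac{1}{2920287}\right) = - \frac{4370243}{1420} - \frac{i \sqrt{1603183}}{2920287}$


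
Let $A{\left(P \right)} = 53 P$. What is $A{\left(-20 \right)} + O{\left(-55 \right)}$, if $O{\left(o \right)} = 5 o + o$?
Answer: $-1390$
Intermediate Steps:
$O{\left(o \right)} = 6 o$
$A{\left(-20 \right)} + O{\left(-55 \right)} = 53 \left(-20\right) + 6 \left(-55\right) = -1060 - 330 = -1390$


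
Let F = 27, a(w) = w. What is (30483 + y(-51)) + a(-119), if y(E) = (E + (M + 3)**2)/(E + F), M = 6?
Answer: 121451/4 ≈ 30363.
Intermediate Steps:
y(E) = (81 + E)/(27 + E) (y(E) = (E + (6 + 3)**2)/(E + 27) = (E + 9**2)/(27 + E) = (E + 81)/(27 + E) = (81 + E)/(27 + E))
(30483 + y(-51)) + a(-119) = (30483 + (81 - 51)/(27 - 51)) - 119 = (30483 + 30/(-24)) - 119 = (30483 - 1/24*30) - 119 = (30483 - 5/4) - 119 = 121927/4 - 119 = 121451/4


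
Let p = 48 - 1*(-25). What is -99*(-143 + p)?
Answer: 6930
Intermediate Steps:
p = 73 (p = 48 + 25 = 73)
-99*(-143 + p) = -99*(-143 + 73) = -99*(-70) = 6930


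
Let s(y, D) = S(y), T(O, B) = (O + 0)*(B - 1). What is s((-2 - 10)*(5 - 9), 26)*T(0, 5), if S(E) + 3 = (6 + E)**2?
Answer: 0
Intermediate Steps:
S(E) = -3 + (6 + E)**2
T(O, B) = O*(-1 + B)
s(y, D) = -3 + (6 + y)**2
s((-2 - 10)*(5 - 9), 26)*T(0, 5) = (-3 + (6 + (-2 - 10)*(5 - 9))**2)*(0*(-1 + 5)) = (-3 + (6 - 12*(-4))**2)*(0*4) = (-3 + (6 + 48)**2)*0 = (-3 + 54**2)*0 = (-3 + 2916)*0 = 2913*0 = 0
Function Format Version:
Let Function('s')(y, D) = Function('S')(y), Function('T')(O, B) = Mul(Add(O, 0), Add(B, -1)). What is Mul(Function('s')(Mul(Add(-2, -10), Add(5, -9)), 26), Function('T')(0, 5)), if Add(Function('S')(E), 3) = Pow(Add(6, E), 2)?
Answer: 0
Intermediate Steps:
Function('S')(E) = Add(-3, Pow(Add(6, E), 2))
Function('T')(O, B) = Mul(O, Add(-1, B))
Function('s')(y, D) = Add(-3, Pow(Add(6, y), 2))
Mul(Function('s')(Mul(Add(-2, -10), Add(5, -9)), 26), Function('T')(0, 5)) = Mul(Add(-3, Pow(Add(6, Mul(Add(-2, -10), Add(5, -9))), 2)), Mul(0, Add(-1, 5))) = Mul(Add(-3, Pow(Add(6, Mul(-12, -4)), 2)), Mul(0, 4)) = Mul(Add(-3, Pow(Add(6, 48), 2)), 0) = Mul(Add(-3, Pow(54, 2)), 0) = Mul(Add(-3, 2916), 0) = Mul(2913, 0) = 0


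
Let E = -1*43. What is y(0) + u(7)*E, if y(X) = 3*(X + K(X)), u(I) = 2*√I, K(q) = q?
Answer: -86*√7 ≈ -227.53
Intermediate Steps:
E = -43
y(X) = 6*X (y(X) = 3*(X + X) = 3*(2*X) = 6*X)
y(0) + u(7)*E = 6*0 + (2*√7)*(-43) = 0 - 86*√7 = -86*√7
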